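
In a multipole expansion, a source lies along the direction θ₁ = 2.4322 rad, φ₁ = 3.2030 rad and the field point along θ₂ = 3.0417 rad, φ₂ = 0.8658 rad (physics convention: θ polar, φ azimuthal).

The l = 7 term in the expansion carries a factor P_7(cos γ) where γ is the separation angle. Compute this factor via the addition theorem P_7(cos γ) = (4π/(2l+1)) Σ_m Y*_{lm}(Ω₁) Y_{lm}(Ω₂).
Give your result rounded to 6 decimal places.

0.117571

Term-by-term m-sum for l=7 (normalisation 4π/15 = 0.837758):
  [-7]  conj(Y_{7,-7})(Ω₁) = -0.02261 - 0.01037j ; Y_{7,-7}(Ω₂) = 0.00000 + 0.00000j ; Δ = -0.00000 - 0.00000j
  [-6]  conj(Y_{7,-6})(Ω₁) = -0.10115 - 0.03905j ; Y_{7,-6}(Ω₂) = -0.00000 - 0.00000j ; Δ = 0.00000 + 0.00000j
  [-5]  conj(Y_{7,-5})(Ω₁) = -0.26594 - 0.08432j ; Y_{7,-5}(Ω₂) = -0.00002 + 0.00004j ; Δ = 0.00001 - 0.00001j
  [-4]  conj(Y_{7,-4})(Ω₁) = -0.43600 - 0.10930j ; Y_{7,-4}(Ω₂) = 0.00068 - 0.00023j ; Δ = -0.00032 + 0.00002j
  [-3]  conj(Y_{7,-3})(Ω₁) = -0.37271 - 0.06945j ; Y_{7,-3}(Ω₂) = -0.00731 - 0.00442j ; Δ = 0.00242 + 0.00216j
  [-2]  conj(Y_{7,-2})(Ω₁) = 0.04658 + 0.00575j ; Y_{7,-2}(Ω₂) = 0.01147 + 0.07071j ; Δ = 0.00013 + 0.00336j
  [-1]  conj(Y_{7,-1})(Ω₁) = 0.39383 + 0.02421j ; Y_{7,-1}(Ω₂) = 0.24677 - 0.29003j ; Δ = 0.10421 - 0.10825j
  [+0]  conj(Y_{7,0})(Ω₁) = 0.07675 + 0.00000j ; Y_{7,0}(Ω₂) = -0.94511 + 0.00000j ; Δ = -0.07254 + 0.00000j
  [+1]  conj(Y_{7,1})(Ω₁) = -0.39383 + 0.02421j ; Y_{7,1}(Ω₂) = -0.24677 - 0.29003j ; Δ = 0.10421 + 0.10825j
  [+2]  conj(Y_{7,2})(Ω₁) = 0.04658 - 0.00575j ; Y_{7,2}(Ω₂) = 0.01147 - 0.07071j ; Δ = 0.00013 - 0.00336j
  [+3]  conj(Y_{7,3})(Ω₁) = 0.37271 - 0.06945j ; Y_{7,3}(Ω₂) = 0.00731 - 0.00442j ; Δ = 0.00242 - 0.00216j
  [+4]  conj(Y_{7,4})(Ω₁) = -0.43600 + 0.10930j ; Y_{7,4}(Ω₂) = 0.00068 + 0.00023j ; Δ = -0.00032 - 0.00002j
  [+5]  conj(Y_{7,5})(Ω₁) = 0.26594 - 0.08432j ; Y_{7,5}(Ω₂) = 0.00002 + 0.00004j ; Δ = 0.00001 + 0.00001j
  [+6]  conj(Y_{7,6})(Ω₁) = -0.10115 + 0.03905j ; Y_{7,6}(Ω₂) = -0.00000 + 0.00000j ; Δ = 0.00000 - 0.00000j
  [+7]  conj(Y_{7,7})(Ω₁) = 0.02261 - 0.01037j ; Y_{7,7}(Ω₂) = -0.00000 + 0.00000j ; Δ = -0.00000 + 0.00000j
Σ over m = 0.14034 - 0.00000j; ×(4π/15) → 0.11757 - 0.00000j. Real part: 0.117571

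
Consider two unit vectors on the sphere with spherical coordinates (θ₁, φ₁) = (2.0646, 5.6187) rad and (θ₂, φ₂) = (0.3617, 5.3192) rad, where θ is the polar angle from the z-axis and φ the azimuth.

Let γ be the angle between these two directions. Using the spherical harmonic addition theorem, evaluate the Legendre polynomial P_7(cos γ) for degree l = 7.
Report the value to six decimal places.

Summing Y*_{l m}(θ₁,φ₁)·Y_{l m}(θ₂,φ₂) over m ∈ [−7, 7]; prefactor 4π/(2·7+1) = 0.837758:
  m=-7: -0.012509+0.204846i × +0.000311+0.000156i = -0.000036+0.000062i  (running Σ = -0.000036+0.000062i)
  m=-6: +0.274250-0.309256i × +0.003016-0.001645i = +0.000319-0.001384i  (running Σ = +0.000283-0.001322i)
  m=-5: -0.366942+0.067089i × +0.002267-0.020995i = +0.000577+0.007856i  (running Σ = +0.000860+0.006534i)
  m=-4: -0.014713-0.007728i × -0.068076-0.059030i = +0.000545+0.001395i  (running Σ = +0.001405+0.007928i)
  m=-3: +0.142828+0.317561i × -0.259813+0.066241i = -0.058144-0.073045i  (running Σ = -0.056739-0.065117i)
  m=-2: +0.034353-0.139277i × -0.180690+0.484189i = +0.061229+0.041799i  (running Σ = +0.004490-0.023318i)
  m=-1: +0.230680-0.180696i × +0.276876+0.398852i = +0.135941+0.041977i  (running Σ = +0.140431+0.018659i)
  m=0: -0.183022-0.000000i × -0.164514+0.000000i = +0.030110+0.000000i  (running Σ = +0.170541+0.018659i)
  m=1: -0.230680-0.180696i × -0.276876+0.398852i = +0.135941-0.041977i  (running Σ = +0.306482-0.023318i)
  m=2: +0.034353+0.139277i × -0.180690-0.484189i = +0.061229-0.041799i  (running Σ = +0.367711-0.065117i)
  m=3: -0.142828+0.317561i × +0.259813+0.066241i = -0.058144+0.073045i  (running Σ = +0.309567+0.007928i)
  m=4: -0.014713+0.007728i × -0.068076+0.059030i = +0.000545-0.001395i  (running Σ = +0.310112+0.006534i)
  m=5: +0.366942+0.067089i × -0.002267-0.020995i = +0.000577-0.007856i  (running Σ = +0.310689-0.001322i)
  m=6: +0.274250+0.309256i × +0.003016+0.001645i = +0.000319+0.001384i  (running Σ = +0.311008+0.000062i)
  m=7: +0.012509+0.204846i × -0.000311+0.000156i = -0.000036-0.000062i  (running Σ = +0.310972+0.000000i)
Accumulated sum +0.310972+0.000000i; after 4π/(2l+1) scaling, +0.260519+0.000000i ⇒ P_7 = 0.260519

0.260519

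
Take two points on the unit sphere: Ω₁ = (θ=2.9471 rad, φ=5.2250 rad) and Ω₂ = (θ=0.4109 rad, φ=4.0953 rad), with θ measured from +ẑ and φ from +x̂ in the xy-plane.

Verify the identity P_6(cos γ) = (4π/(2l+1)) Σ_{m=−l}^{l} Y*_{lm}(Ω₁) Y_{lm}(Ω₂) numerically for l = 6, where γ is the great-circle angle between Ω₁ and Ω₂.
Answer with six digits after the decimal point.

-0.372822

Expand P_6 via completeness: Σ_{m} conj(Y_{6,m}) at Ω₁ times Y_{6,m} at Ω₂ —
  m=-6: Y*=0.00003 - 0.00000j  Y=0.00166 + 0.00104j  product 0.00000 + 0.00000j
  m=-5: Y*=-0.00024 - 0.00037j  Y=-0.00088 - 0.01557j  product -0.00001 + 0.00000j
  m=-4: Y*=-0.00220 + 0.00423j  Y=-0.05854 + 0.04669j  product -0.00007 - 0.00035j
  m=-3: Y*=0.03500 - 0.00115j  Y=0.22838 + 0.06579j  product 0.00807 + 0.00204j
  m=-2: Y*=-0.08998 - 0.14823j  Y=-0.15759 - 0.45034j  product -0.05257 + 0.06388j
  m=-1: Y*=-0.25676 + 0.45623j  Y=-0.27030 + 0.38096j  product -0.10440 - 0.22113j
  m=+0: Y*=0.65095 + 0.00000j  Y=-0.13477 + 0.00000j  product -0.08773 + 0.00000j
  m=+1: Y*=0.25676 + 0.45623j  Y=0.27030 + 0.38096j  product -0.10440 + 0.22113j
  m=+2: Y*=-0.08998 + 0.14823j  Y=-0.15759 + 0.45034j  product -0.05257 - 0.06388j
  m=+3: Y*=-0.03500 - 0.00115j  Y=-0.22838 + 0.06579j  product 0.00807 - 0.00204j
  m=+4: Y*=-0.00220 - 0.00423j  Y=-0.05854 - 0.04669j  product -0.00007 + 0.00035j
  m=+5: Y*=0.00024 - 0.00037j  Y=0.00088 - 0.01557j  product -0.00001 - 0.00000j
  m=+6: Y*=0.00003 + 0.00000j  Y=0.00166 - 0.00104j  product 0.00000 - 0.00000j
Accumulated sum -0.38569 - 0.00000j; after 4π/(2l+1) scaling, -0.37282 - 0.00000j ⇒ P_6 = -0.372822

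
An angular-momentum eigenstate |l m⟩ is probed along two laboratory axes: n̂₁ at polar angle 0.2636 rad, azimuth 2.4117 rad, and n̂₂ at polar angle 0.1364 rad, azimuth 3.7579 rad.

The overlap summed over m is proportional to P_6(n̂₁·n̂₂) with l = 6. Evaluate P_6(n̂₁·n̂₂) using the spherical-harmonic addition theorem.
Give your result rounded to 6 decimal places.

Summing Y*_{l m}(θ₁,φ₁)·Y_{l m}(θ₂,φ₂) over m ∈ [−6, 6]; prefactor 4π/(2·6+1) = 0.966644:
  m=-6: (-0.000049, 0.000143) × (-0.000003, 0.000002) = (-0.000000, -0.000000)  (running Σ = (-0.000000, -0.000000))
  m=-5: (0.001695, -0.000944) × (0.000077, 0.000005) = (0.000000, -0.000000)  (running Σ = (0.000000, -0.000000))
  m=-4: (-0.014843, -0.003351) × (-0.000932, -0.000748) = (0.000011, 0.000014)  (running Σ = (0.000011, 0.000014))
  m=-3: (0.046810, 0.065724) × (0.003473, 0.012164) = (-0.000637, 0.000798)  (running Σ = (-0.000625, 0.000812))
  m=-2: (0.031583, -0.283338) × (0.030217, -0.085918) = (-0.023389, -0.011275)  (running Σ = (-0.024015, -0.010463))
  m=-1: (-0.440855, 0.394444) × (-0.332672, 0.235648) = (0.053710, -0.235107)  (running Σ = (0.029695, -0.245570))
  m=0: (0.398221, -0.000000) × (0.827765, 0.000000) = (0.329633, 0.000000)  (running Σ = (0.359329, -0.245570))
  m=1: (0.440855, 0.394444) × (0.332672, 0.235648) = (0.053710, 0.235107)  (running Σ = (0.413039, -0.010463))
  m=2: (0.031583, 0.283338) × (0.030217, 0.085918) = (-0.023389, 0.011275)  (running Σ = (0.389650, 0.000812))
  m=3: (-0.046810, 0.065724) × (-0.003473, 0.012164) = (-0.000637, -0.000798)  (running Σ = (0.389013, 0.000014))
  m=4: (-0.014843, 0.003351) × (-0.000932, 0.000748) = (0.000011, -0.000014)  (running Σ = (0.389024, -0.000000))
  m=5: (-0.001695, -0.000944) × (-0.000077, 0.000005) = (0.000000, 0.000000)  (running Σ = (0.389024, -0.000000))
  m=6: (-0.000049, -0.000143) × (-0.000003, -0.000002) = (-0.000000, 0.000000)  (running Σ = (0.389024, -0.000000))
Accumulated sum (0.389024, -0.000000); after 4π/(2l+1) scaling, (0.376048, -0.000000) ⇒ P_6 = 0.376048

0.376048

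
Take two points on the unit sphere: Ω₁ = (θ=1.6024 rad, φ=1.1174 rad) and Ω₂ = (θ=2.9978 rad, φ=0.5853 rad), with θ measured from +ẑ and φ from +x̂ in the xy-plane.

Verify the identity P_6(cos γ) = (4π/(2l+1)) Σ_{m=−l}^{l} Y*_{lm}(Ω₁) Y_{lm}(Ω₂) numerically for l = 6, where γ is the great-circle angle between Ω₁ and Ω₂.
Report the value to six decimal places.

Term-by-term m-sum for l=6 (normalisation 4π/13 = 0.966644):
  m=-6: Y*=+0.439540+0.196927i  Y=-0.000004+0.000002i  product -0.000002-0.000000i
  m=-5: Y*=-0.040472+0.033826i  Y=+0.000098+0.000021i  product -0.000005+0.000002i
  m=-4: Y*=+0.084663+0.341830i  Y=-0.001024-0.001055i  product +0.000274-0.000439i
  m=-3: Y*=-0.060073-0.012842i  Y=+0.002714+0.014495i  product +0.000023-0.000906i
  m=-2: Y*=-0.196920+0.251642i  Y=+0.039158-0.092566i  product +0.015583+0.028082i
  m=-1: Y*=-0.028326-0.058133i  Y=-0.354282+0.234807i  product +0.023685+0.013945i
  m=+0: Y*=-0.311201-0.000000i  Y=+0.807814+0.000000i  product -0.251393-0.000000i
  m=+1: Y*=+0.028326-0.058133i  Y=+0.354282+0.234807i  product +0.023685-0.013945i
  m=+2: Y*=-0.196920-0.251642i  Y=+0.039158+0.092566i  product +0.015583-0.028082i
  m=+3: Y*=+0.060073-0.012842i  Y=-0.002714+0.014495i  product +0.000023+0.000906i
  m=+4: Y*=+0.084663-0.341830i  Y=-0.001024+0.001055i  product +0.000274+0.000439i
  m=+5: Y*=+0.040472+0.033826i  Y=-0.000098+0.000021i  product -0.000005-0.000002i
  m=+6: Y*=+0.439540-0.196927i  Y=-0.000004-0.000002i  product -0.000002+0.000000i
Σ over m = -0.172276-0.000000i; ×(4π/13) → -0.166530-0.000000i. Real part: -0.166530

-0.166530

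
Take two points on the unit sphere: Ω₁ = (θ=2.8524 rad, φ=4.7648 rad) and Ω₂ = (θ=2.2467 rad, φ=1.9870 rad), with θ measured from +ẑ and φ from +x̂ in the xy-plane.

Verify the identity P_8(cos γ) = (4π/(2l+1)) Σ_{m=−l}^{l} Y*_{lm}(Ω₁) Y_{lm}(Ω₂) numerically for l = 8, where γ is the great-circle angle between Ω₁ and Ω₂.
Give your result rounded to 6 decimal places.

-0.273466

Expand P_8 via completeness: Σ_{m} conj(Y_{8,m}) at Ω₁ times Y_{8,m} at Ω₂ —
  term(m=-8) = -0.000002-0.000000i   from Y*(Ω₁)=+0.000021+0.000009i, Y(Ω₂)=-0.069476+0.013220i
  term(m=-7) = +0.000057+0.000039i   from Y*(Ω₁)=+0.000109-0.000283i, Y(Ω₂)=-0.051312+0.220973i
  term(m=-6) = -0.000614-0.000875i   from Y*(Ω₁)=-0.002461-0.000800i, Y(Ω₂)=+0.330450+0.248287i
  term(m=-5) = +0.001643+0.006483i   from Y*(Ω₁)=-0.004106+0.015306i, Y(Ω₂)=+0.368261-0.206097i
  term(m=-4) = +0.000807-0.006951i   from Y*(Ω₁)=+0.069970+0.014888i, Y(Ω₂)=-0.009184-0.097394i
  term(m=-3) = +0.033597-0.064625i   from Y*(Ω₁)=+0.036573-0.230682i, Y(Ω₂)=+0.295804+0.098744i
  term(m=-2) = -0.106188+0.094569i   from Y*(Ω₁)=-0.508744-0.053524i, Y(Ω₂)=+0.187098-0.205571i
  term(m=-1) = -0.109157+0.041560i   from Y*(Ω₁)=-0.031180+0.594376i, Y(Ω₂)=+0.079338+0.179487i
  term(m=+0) = -0.010235-0.000000i   from Y*(Ω₁)=-0.032892-0.000000i, Y(Ω₂)=+0.311170+0.000000i
  term(m=+1) = -0.109157-0.041560i   from Y*(Ω₁)=+0.031180+0.594376i, Y(Ω₂)=-0.079338+0.179487i
  term(m=+2) = -0.106188-0.094569i   from Y*(Ω₁)=-0.508744+0.053524i, Y(Ω₂)=+0.187098+0.205571i
  term(m=+3) = +0.033597+0.064625i   from Y*(Ω₁)=-0.036573-0.230682i, Y(Ω₂)=-0.295804+0.098744i
  term(m=+4) = +0.000807+0.006951i   from Y*(Ω₁)=+0.069970-0.014888i, Y(Ω₂)=-0.009184+0.097394i
  term(m=+5) = +0.001643-0.006483i   from Y*(Ω₁)=+0.004106+0.015306i, Y(Ω₂)=-0.368261-0.206097i
  term(m=+6) = -0.000614+0.000875i   from Y*(Ω₁)=-0.002461+0.000800i, Y(Ω₂)=+0.330450-0.248287i
  term(m=+7) = +0.000057-0.000039i   from Y*(Ω₁)=-0.000109-0.000283i, Y(Ω₂)=+0.051312+0.220973i
  term(m=+8) = -0.000002+0.000000i   from Y*(Ω₁)=+0.000021-0.000009i, Y(Ω₂)=-0.069476-0.013220i
Σ over m = -0.369949+0.000000i; ×(4π/17) → -0.273466+0.000000i. Real part: -0.273466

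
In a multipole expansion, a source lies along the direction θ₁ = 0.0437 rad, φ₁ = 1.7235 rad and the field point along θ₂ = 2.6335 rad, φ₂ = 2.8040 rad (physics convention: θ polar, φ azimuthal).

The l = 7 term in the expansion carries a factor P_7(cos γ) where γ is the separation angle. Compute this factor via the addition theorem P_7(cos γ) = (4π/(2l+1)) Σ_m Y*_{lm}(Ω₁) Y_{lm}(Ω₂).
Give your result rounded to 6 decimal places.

0.408054

Addition theorem: P_7(cos γ) = (4π/15) Σ_m Y*_{lm}(Ω₁) Y_{lm}(Ω₂), m = −7…7:
  m=-7: Y*=+0.000000-0.000000i  Y=+0.002297-0.002265i  product +0.000000-0.000000i
  m=-6: Y*=-0.000000-0.000000i  Y=+0.009521-0.019473i  product -0.000000+0.000000i
  m=-5: Y*=-0.000000+0.000001i  Y=+0.010432-0.088628i  product +0.000000+0.000000i
  m=-4: Y*=+0.000022+0.000015i  Y=-0.054371-0.242656i  product +0.000003-0.000006i
  m=-3: Y*=+0.000325-0.000658i  Y=-0.242438-0.388402i  product -0.000334+0.000034i
  m=-2: Y*=-0.013561-0.004275i  Y=-0.362504-0.290267i  product +0.003675+0.005486i
  m=-1: Y*=-0.026816+0.174242i  Y=-0.012623-0.004431i  product +0.001111-0.002081i
  m=+0: Y*=+1.063531-0.000000i  Y=+0.449608+0.000000i  product +0.478172+0.000000i
  m=+1: Y*=+0.026816+0.174242i  Y=+0.012623-0.004431i  product +0.001111+0.002081i
  m=+2: Y*=-0.013561+0.004275i  Y=-0.362504+0.290267i  product +0.003675-0.005486i
  m=+3: Y*=-0.000325-0.000658i  Y=+0.242438-0.388402i  product -0.000334-0.000034i
  m=+4: Y*=+0.000022-0.000015i  Y=-0.054371+0.242656i  product +0.000003+0.000006i
  m=+5: Y*=+0.000000+0.000001i  Y=-0.010432-0.088628i  product +0.000000-0.000000i
  m=+6: Y*=-0.000000+0.000000i  Y=+0.009521+0.019473i  product -0.000000-0.000000i
  m=+7: Y*=-0.000000-0.000000i  Y=-0.002297-0.002265i  product +0.000000+0.000000i
Total Σ_m = +0.487079-0.000000i. Multiply by 0.837758: +0.408054-0.000000i. P_7(cos γ) = 0.408054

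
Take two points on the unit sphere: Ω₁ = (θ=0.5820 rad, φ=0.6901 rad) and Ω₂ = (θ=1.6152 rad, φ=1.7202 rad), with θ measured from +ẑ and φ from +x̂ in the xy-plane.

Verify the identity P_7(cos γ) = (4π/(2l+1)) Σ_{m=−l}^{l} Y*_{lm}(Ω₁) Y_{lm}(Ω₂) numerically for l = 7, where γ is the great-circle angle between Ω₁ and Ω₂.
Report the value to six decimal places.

Term-by-term m-sum for l=7 (normalisation 4π/15 = 0.837758):
  [-7]  conj(Y_{7,-7})(Ω₁) = (0.000895, -0.007530) ; Y_{7,-7}(Ω₂) = (0.429727, 0.248890) ; Δ = (0.002259, -0.003013)
  [-6]  conj(Y_{7,-6})(Ω₁) = (-0.023334, -0.036261) ; Y_{7,-6}(Ω₂) = (0.051552, -0.064488) ; Δ = (-0.003541, -0.000365)
  [-5]  conj(Y_{7,-5})(Ω₁) = (-0.141614, -0.045192) ; Y_{7,-5}(Ω₂) = (0.241730, 0.261036) ; Δ = (-0.022436, -0.047891)
  [-4]  conj(Y_{7,-4})(Ω₁) = (-0.315464, 0.126437) ; Y_{7,-4}(Ω₂) = (0.079783, -0.054303) ; Δ = (-0.018303, 0.027218)
  [-3]  conj(Y_{7,-3})(Ω₁) = (-0.233956, 0.428760) ; Y_{7,-3}(Ω₂) = (0.137215, 0.285359) ; Δ = (-0.154453, -0.007929)
  [-2]  conj(Y_{7,-2})(Ω₁) = (0.058921, 0.305390) ; Y_{7,-2}(Ω₂) = (0.097932, -0.030166) ; Δ = (0.014983, 0.028130)
  [-1]  conj(Y_{7,-1})(Ω₁) = (-0.164044, -0.135419) ; Y_{7,-1}(Ω₂) = (0.044983, 0.298838) ; Δ = (0.033089, -0.055114)
  [+0]  conj(Y_{7,0})(Ω₁) = (-0.391813, -0.000000) ; Y_{7,0}(Ω₂) = (0.104215, 0.000000) ; Δ = (-0.040833, -0.000000)
  [+1]  conj(Y_{7,1})(Ω₁) = (0.164044, -0.135419) ; Y_{7,1}(Ω₂) = (-0.044983, 0.298838) ; Δ = (0.033089, 0.055114)
  [+2]  conj(Y_{7,2})(Ω₁) = (0.058921, -0.305390) ; Y_{7,2}(Ω₂) = (0.097932, 0.030166) ; Δ = (0.014983, -0.028130)
  [+3]  conj(Y_{7,3})(Ω₁) = (0.233956, 0.428760) ; Y_{7,3}(Ω₂) = (-0.137215, 0.285359) ; Δ = (-0.154453, 0.007929)
  [+4]  conj(Y_{7,4})(Ω₁) = (-0.315464, -0.126437) ; Y_{7,4}(Ω₂) = (0.079783, 0.054303) ; Δ = (-0.018303, -0.027218)
  [+5]  conj(Y_{7,5})(Ω₁) = (0.141614, -0.045192) ; Y_{7,5}(Ω₂) = (-0.241730, 0.261036) ; Δ = (-0.022436, 0.047891)
  [+6]  conj(Y_{7,6})(Ω₁) = (-0.023334, 0.036261) ; Y_{7,6}(Ω₂) = (0.051552, 0.064488) ; Δ = (-0.003541, 0.000365)
  [+7]  conj(Y_{7,7})(Ω₁) = (-0.000895, -0.007530) ; Y_{7,7}(Ω₂) = (-0.429727, 0.248890) ; Δ = (0.002259, 0.003013)
Accumulated sum (-0.337637, 0.000000); after 4π/(2l+1) scaling, (-0.282858, 0.000000) ⇒ P_7 = -0.282858

-0.282858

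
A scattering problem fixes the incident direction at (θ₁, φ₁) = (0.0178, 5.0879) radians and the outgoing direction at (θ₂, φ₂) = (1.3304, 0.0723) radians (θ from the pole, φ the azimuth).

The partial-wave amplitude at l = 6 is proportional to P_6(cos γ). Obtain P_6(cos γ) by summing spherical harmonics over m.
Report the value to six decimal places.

Addition theorem: P_6(cos γ) = (4π/13) Σ_m Y*_{lm}(Ω₁) Y_{lm}(Ω₂), m = −6…6:
  term(m=-6) = (0.000000, -0.000000)   from Y*(Ω₁)=(0.000000, -0.000000), Y(Ω₂)=(0.367942, -0.170441)
  term(m=-5) = (0.000000, -0.000000)   from Y*(Ω₁)=(0.000000, 0.000000), Y(Ω₂)=(0.322087, -0.121786)
  term(m=-4) = (-0.000000, -0.000000)   from Y*(Ω₁)=(0.000000, 0.000000), Y(Ω₂)=(-0.114554, 0.034085)
  term(m=-3) = (0.000008, -0.000006)   from Y*(Ω₁)=(-0.000027, 0.000013), Y(Ω₂)=(-0.329758, 0.072668)
  term(m=-2) = (-0.000036, -0.000025)   from Y*(Ω₁)=(-0.001206, -0.001125), Y(Ω₂)=(0.026054, -0.003794)
  term(m=-1) = (0.005674, -0.018135)   from Y*(Ω₁)=(0.021480, -0.054488), Y(Ω₂)=(0.323576, -0.023435)
  term(m=+0) = (-0.001167, 0.000000)   from Y*(Ω₁)=(1.013726, -0.000000), Y(Ω₂)=(-0.001151, 0.000000)
  term(m=+1) = (0.005674, 0.018135)   from Y*(Ω₁)=(-0.021480, -0.054488), Y(Ω₂)=(-0.323576, -0.023435)
  term(m=+2) = (-0.000036, 0.000025)   from Y*(Ω₁)=(-0.001206, 0.001125), Y(Ω₂)=(0.026054, 0.003794)
  term(m=+3) = (0.000008, 0.000006)   from Y*(Ω₁)=(0.000027, 0.000013), Y(Ω₂)=(0.329758, 0.072668)
  term(m=+4) = (-0.000000, 0.000000)   from Y*(Ω₁)=(0.000000, -0.000000), Y(Ω₂)=(-0.114554, -0.034085)
  term(m=+5) = (0.000000, 0.000000)   from Y*(Ω₁)=(-0.000000, 0.000000), Y(Ω₂)=(-0.322087, -0.121786)
  term(m=+6) = (0.000000, 0.000000)   from Y*(Ω₁)=(0.000000, 0.000000), Y(Ω₂)=(0.367942, 0.170441)
Accumulated sum (0.010125, -0.000000); after 4π/(2l+1) scaling, (0.009787, -0.000000) ⇒ P_6 = 0.009787

0.009787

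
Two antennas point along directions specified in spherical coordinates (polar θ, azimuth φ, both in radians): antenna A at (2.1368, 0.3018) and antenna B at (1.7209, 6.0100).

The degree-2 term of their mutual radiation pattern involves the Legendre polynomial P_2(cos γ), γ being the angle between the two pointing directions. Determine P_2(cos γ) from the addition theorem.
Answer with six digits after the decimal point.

Expand P_2 via completeness: Σ_{m} conj(Y_{2,m}) at Ω₁ times Y_{2,m} at Ω₂ —
  term(m=-2) = 0.04245 + 0.09485j   from Y*(Ω₁)=0.22656 + 0.15620j, Y(Ω₂)=0.32266 + 0.19622j
  term(m=-1) = 0.03352 + 0.02172j   from Y*(Ω₁)=-0.33388 - 0.10394j, Y(Ω₂)=-0.10999 - 0.03082j
  term(m=+0) = 0.01274 + 0.00000j   from Y*(Ω₁)=-0.04329 + 0.00000j, Y(Ω₂)=-0.29423 + 0.00000j
  term(m=+1) = 0.03352 - 0.02172j   from Y*(Ω₁)=0.33388 - 0.10394j, Y(Ω₂)=0.10999 - 0.03082j
  term(m=+2) = 0.04245 - 0.09485j   from Y*(Ω₁)=0.22656 - 0.15620j, Y(Ω₂)=0.32266 - 0.19622j
Σ over m = 0.16469 + 0.00000j; ×(4π/5) → 0.41390 + 0.00000j. Real part: 0.413902

0.413902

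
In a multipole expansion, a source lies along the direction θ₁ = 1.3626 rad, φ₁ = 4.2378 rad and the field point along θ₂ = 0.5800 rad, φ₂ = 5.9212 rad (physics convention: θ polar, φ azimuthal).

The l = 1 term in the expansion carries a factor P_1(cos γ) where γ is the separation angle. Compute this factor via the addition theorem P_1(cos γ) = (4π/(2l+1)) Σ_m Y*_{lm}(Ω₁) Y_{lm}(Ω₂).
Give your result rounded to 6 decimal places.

0.112644

Addition theorem: P_1(cos γ) = (4π/3) Σ_m Y*_{lm}(Ω₁) Y_{lm}(Ω₂), m = −1…1:
  m=-1: -0.15447 - 0.30067j × 0.17707 + 0.06705j = -0.00719 - 0.06360j  (running Σ = -0.00719 - 0.06360j)
  m=0: 0.10099 + 0.00000j × 0.40870 + 0.00000j = 0.04128 + 0.00000j  (running Σ = 0.03408 - 0.06360j)
  m=1: 0.15447 - 0.30067j × -0.17707 + 0.06705j = -0.00719 + 0.06360j  (running Σ = 0.02689 + 0.00000j)
Accumulated sum 0.02689 + 0.00000j; after 4π/(2l+1) scaling, 0.11264 + 0.00000j ⇒ P_1 = 0.112644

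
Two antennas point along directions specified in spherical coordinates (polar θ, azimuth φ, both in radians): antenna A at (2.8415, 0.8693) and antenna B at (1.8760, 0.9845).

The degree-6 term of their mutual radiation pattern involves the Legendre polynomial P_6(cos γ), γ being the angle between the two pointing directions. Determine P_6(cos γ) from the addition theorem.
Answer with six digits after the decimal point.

0.241938

Term-by-term m-sum for l=6 (normalisation 4π/13 = 0.966644):
  m=-6: (0.000156, -0.000282) × (0.338255, 0.133610) = (0.000090, -0.000075)  (running Σ = (0.000090, -0.000075))
  m=-5: (0.001291, 0.003370) × (-0.082783, -0.388183) = (0.001201, -0.000780)  (running Σ = (0.001292, -0.000855))
  m=-4: (-0.023251, -0.008110) × (0.001400, -0.001431) = (-0.000044, 0.000022)  (running Σ = (0.001247, -0.000833))
  m=-3: (0.097410, -0.057558) × (-0.334805, -0.063728) = (-0.036281, 0.013063)  (running Σ = (-0.035034, 0.012230))
  m=-2: (-0.057315, 0.338346) × (0.040927, 0.097288) = (-0.035263, 0.008271)  (running Σ = (-0.070297, 0.020502))
  m=-1: (-0.383380, -0.453784) × (-0.167254, 0.251811) = (0.178390, -0.020642)  (running Σ = (0.108093, -0.000140))
  m=0: (0.257563, -0.000000) × (0.132393, 0.000000) = (0.034099, 0.000000)  (running Σ = (0.142193, -0.000140))
  m=1: (0.383380, -0.453784) × (0.167254, 0.251811) = (0.178390, 0.020642)  (running Σ = (0.320583, 0.020502))
  m=2: (-0.057315, -0.338346) × (0.040927, -0.097288) = (-0.035263, -0.008271)  (running Σ = (0.285320, 0.012230))
  m=3: (-0.097410, -0.057558) × (0.334805, -0.063728) = (-0.036281, -0.013063)  (running Σ = (0.249039, -0.000833))
  m=4: (-0.023251, 0.008110) × (0.001400, 0.001431) = (-0.000044, -0.000022)  (running Σ = (0.248995, -0.000855))
  m=5: (-0.001291, 0.003370) × (0.082783, -0.388183) = (0.001201, 0.000780)  (running Σ = (0.250196, -0.000075))
  m=6: (0.000156, 0.000282) × (0.338255, -0.133610) = (0.000090, 0.000075)  (running Σ = (0.250286, -0.000000))
Accumulated sum (0.250286, -0.000000); after 4π/(2l+1) scaling, (0.241938, -0.000000) ⇒ P_6 = 0.241938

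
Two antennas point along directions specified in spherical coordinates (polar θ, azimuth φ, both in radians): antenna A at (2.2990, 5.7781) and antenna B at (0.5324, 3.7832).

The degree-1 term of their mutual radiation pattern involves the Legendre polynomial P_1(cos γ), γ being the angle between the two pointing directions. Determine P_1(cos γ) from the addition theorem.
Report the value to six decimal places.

Addition theorem: P_1(cos γ) = (4π/3) Σ_m Y*_{lm}(Ω₁) Y_{lm}(Ω₂), m = −1…1:
  term(m=-1) = -0.018609+0.041217i   from Y*(Ω₁)=+0.225668-0.124777i, Y(Ω₂)=-0.140498+0.104958i
  term(m=+0) = -0.136893-0.000000i   from Y*(Ω₁)=-0.325180-0.000000i, Y(Ω₂)=+0.420976+0.000000i
  term(m=+1) = -0.018609-0.041217i   from Y*(Ω₁)=-0.225668-0.124777i, Y(Ω₂)=+0.140498+0.104958i
Total Σ_m = -0.174112+0.000000i. Multiply by 4.188790: -0.729317+0.000000i. P_1(cos γ) = -0.729317

-0.729317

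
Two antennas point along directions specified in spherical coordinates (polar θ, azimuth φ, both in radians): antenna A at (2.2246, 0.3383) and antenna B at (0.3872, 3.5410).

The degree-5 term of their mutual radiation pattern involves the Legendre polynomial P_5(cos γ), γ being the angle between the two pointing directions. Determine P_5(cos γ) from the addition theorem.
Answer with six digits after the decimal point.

Expand P_5 via completeness: Σ_{m} conj(Y_{5,m}) at Ω₁ times Y_{5,m} at Ω₂ —
  term(m=-5) = -0.000497+0.000157i   from Y*(Ω₁)=-0.017612+0.145198i, Y(Ω₂)=+0.001473+0.003244i
  term(m=-4) = -0.009500+0.002370i   from Y*(Ω₁)=-0.076508-0.346038i, Y(Ω₂)=-0.000741-0.027618i
  term(m=-3) = -0.049572+0.009191i   from Y*(Ω₁)=+0.212673+0.342331i, Y(Ω₂)=-0.045538+0.116516i
  term(m=-2) = -0.024891+0.003057i   from Y*(Ω₁)=-0.055581-0.044635i, Y(Ω₂)=+0.245397-0.252072i
  term(m=-1) = +0.177634-0.010868i   from Y*(Ω₁)=-0.313022-0.110129i, Y(Ω₂)=-0.494106+0.208560i
  term(m=+0) = +0.022700+0.000000i   from Y*(Ω₁)=+0.161709-0.000000i, Y(Ω₂)=+0.140376+0.000000i
  term(m=+1) = +0.177634+0.010868i   from Y*(Ω₁)=+0.313022-0.110129i, Y(Ω₂)=+0.494106+0.208560i
  term(m=+2) = -0.024891-0.003057i   from Y*(Ω₁)=-0.055581+0.044635i, Y(Ω₂)=+0.245397+0.252072i
  term(m=+3) = -0.049572-0.009191i   from Y*(Ω₁)=-0.212673+0.342331i, Y(Ω₂)=+0.045538+0.116516i
  term(m=+4) = -0.009500-0.002370i   from Y*(Ω₁)=-0.076508+0.346038i, Y(Ω₂)=-0.000741+0.027618i
  term(m=+5) = -0.000497-0.000157i   from Y*(Ω₁)=+0.017612+0.145198i, Y(Ω₂)=-0.001473+0.003244i
Accumulated sum +0.209049-0.000000i; after 4π/(2l+1) scaling, +0.238817-0.000000i ⇒ P_5 = 0.238817

0.238817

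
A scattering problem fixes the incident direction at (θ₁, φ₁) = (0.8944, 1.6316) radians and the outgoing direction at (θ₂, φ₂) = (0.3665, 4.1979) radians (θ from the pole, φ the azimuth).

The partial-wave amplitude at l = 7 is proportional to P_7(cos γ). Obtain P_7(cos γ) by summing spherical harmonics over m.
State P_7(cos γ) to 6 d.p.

-0.131881

Term-by-term m-sum for l=7 (normalisation 4π/15 = 0.837758):
  m=-7: Y*=+0.036212-0.079879i  Y=-0.000168+0.000340i  product +0.000021+0.000026i
  m=-6: Y*=-0.246082-0.093983i  Y=+0.003693-0.000202i  product -0.000928-0.000297i
  m=-5: Y*=-0.129702+0.413400i  Y=-0.012072-0.018869i  product +0.009366-0.002543i
  m=-4: Y*=+0.345322+0.085683i  Y=-0.044058+0.083169i  product -0.022341+0.024945i
  m=-3: Y*=-0.008609+0.046671i  Y=+0.275358-0.007527i  product -0.002019+0.012916i
  m=-2: Y*=+0.363385+0.044409i  Y=-0.268496-0.446077i  product -0.077757-0.174022i
  m=-1: Y*=+0.006945-0.114083i  Y=-0.232894+0.412007i  product +0.045385+0.029431i
  m=+0: Y*=+0.334972-0.000000i  Y=-0.181735+0.000000i  product -0.060876+0.000000i
  m=+1: Y*=-0.006945-0.114083i  Y=+0.232894+0.412007i  product +0.045385-0.029431i
  m=+2: Y*=+0.363385-0.044409i  Y=-0.268496+0.446077i  product -0.077757+0.174022i
  m=+3: Y*=+0.008609+0.046671i  Y=-0.275358-0.007527i  product -0.002019-0.012916i
  m=+4: Y*=+0.345322-0.085683i  Y=-0.044058-0.083169i  product -0.022341-0.024945i
  m=+5: Y*=+0.129702+0.413400i  Y=+0.012072-0.018869i  product +0.009366+0.002543i
  m=+6: Y*=-0.246082+0.093983i  Y=+0.003693+0.000202i  product -0.000928+0.000297i
  m=+7: Y*=-0.036212-0.079879i  Y=+0.000168+0.000340i  product +0.000021-0.000026i
Total Σ_m = -0.157421+0.000000i. Multiply by 0.837758: -0.131881+0.000000i. P_7(cos γ) = -0.131881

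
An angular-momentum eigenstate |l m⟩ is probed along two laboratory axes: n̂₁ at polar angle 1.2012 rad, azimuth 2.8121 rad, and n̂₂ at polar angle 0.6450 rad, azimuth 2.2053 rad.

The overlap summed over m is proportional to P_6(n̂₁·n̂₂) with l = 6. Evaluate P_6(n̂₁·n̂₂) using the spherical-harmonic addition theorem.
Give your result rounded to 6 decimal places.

Summing Y*_{l m}(θ₁,φ₁)·Y_{l m}(θ₂,φ₂) over m ∈ [−6, 6]; prefactor 4π/(2·6+1) = 0.966644:
  [-6]  conj(Y_{6,-6})(Ω₁) = -0.12547 - 0.29174j ; Y_{6,-6}(Ω₂) = 0.01794 - 0.01408j ; Δ = -0.00636 - 0.00347j
  [-5]  conj(Y_{6,-5})(Ω₁) = 0.03264 + 0.42493j ; Y_{6,-5}(Ω₂) = 0.00325 + 0.10498j ; Δ = -0.04450 + 0.00481j
  [-4]  conj(Y_{6,-4})(Ω₁) = 0.02938 - 0.11372j ; Y_{6,-4}(Ω₂) = -0.23117 - 0.15937j ; Δ = -0.02492 + 0.02161j
  [-3]  conj(Y_{6,-3})(Ω₁) = 0.16416 - 0.24930j ; Y_{6,-3}(Ω₂) = 0.43021 - 0.14866j ; Δ = 0.03356 - 0.13166j
  [-2]  conj(Y_{6,-2})(Ω₁) = -0.17619 + 0.13646j ; Y_{6,-2}(Ω₂) = -0.10364 + 0.33292j ; Δ = -0.02717 - 0.07280j
  [-1]  conj(Y_{6,-1})(Ω₁) = -0.21628 + 0.07396j ; Y_{6,-1}(Ω₂) = 0.08221 + 0.11170j ; Δ = -0.02604 - 0.01808j
  [+0]  conj(Y_{6,0})(Ω₁) = 0.24481 + 0.00000j ; Y_{6,0}(Ω₂) = -0.39717 + 0.00000j ; Δ = -0.09723 + 0.00000j
  [+1]  conj(Y_{6,1})(Ω₁) = 0.21628 + 0.07396j ; Y_{6,1}(Ω₂) = -0.08221 + 0.11170j ; Δ = -0.02604 + 0.01808j
  [+2]  conj(Y_{6,2})(Ω₁) = -0.17619 - 0.13646j ; Y_{6,2}(Ω₂) = -0.10364 - 0.33292j ; Δ = -0.02717 + 0.07280j
  [+3]  conj(Y_{6,3})(Ω₁) = -0.16416 - 0.24930j ; Y_{6,3}(Ω₂) = -0.43021 - 0.14866j ; Δ = 0.03356 + 0.13166j
  [+4]  conj(Y_{6,4})(Ω₁) = 0.02938 + 0.11372j ; Y_{6,4}(Ω₂) = -0.23117 + 0.15937j ; Δ = -0.02492 - 0.02161j
  [+5]  conj(Y_{6,5})(Ω₁) = -0.03264 + 0.42493j ; Y_{6,5}(Ω₂) = -0.00325 + 0.10498j ; Δ = -0.04450 - 0.00481j
  [+6]  conj(Y_{6,6})(Ω₁) = -0.12547 + 0.29174j ; Y_{6,6}(Ω₂) = 0.01794 + 0.01408j ; Δ = -0.00636 + 0.00347j
Σ over m = -0.28809 - 0.00000j; ×(4π/13) → -0.27848 - 0.00000j. Real part: -0.278477

-0.278477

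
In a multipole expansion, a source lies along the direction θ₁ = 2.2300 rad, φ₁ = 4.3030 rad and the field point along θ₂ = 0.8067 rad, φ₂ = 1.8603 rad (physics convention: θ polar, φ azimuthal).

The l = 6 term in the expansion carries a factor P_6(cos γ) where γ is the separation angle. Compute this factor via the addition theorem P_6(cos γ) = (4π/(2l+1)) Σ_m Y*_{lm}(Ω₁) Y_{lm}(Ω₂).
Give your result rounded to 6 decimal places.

Summing Y*_{l m}(θ₁,φ₁)·Y_{l m}(θ₂,φ₂) over m ∈ [−6, 6]; prefactor 4π/(2·6+1) = 0.966644:
  term(m=-6) = -0.00400 + 0.00700j   from Y*(Ω₁)=0.09125 + 0.07459j, Y(Ω₂)=0.01132 + 0.06749j
  term(m=-5) = -0.06744 + 0.02484j   from Y*(Ω₁)=0.28116 - 0.14500j, Y(Ω₂)=-0.22545 - 0.02793j
  term(m=-4) = -0.16946 - 0.06109j   from Y*(Ω₁)=-0.02906 - 0.43457j, Y(Ω₂)=0.16591 - 0.37885j
  term(m=-3) = -0.04283 - 0.07380j   from Y*(Ω₁)=-0.20910 - 0.07459j, Y(Ω₂)=0.29339 + 0.24827j
  term(m=-2) = 0.00036 - 0.00205j   from Y*(Ω₁)=0.15410 - 0.16474j, Y(Ω₂)=0.00774 - 0.00506j
  term(m=-1) = 0.09102 - 0.07650j   from Y*(Ω₁)=-0.12784 - 0.29462j, Y(Ω₂)=0.10569 + 0.35481j
  term(m=+0) = -0.01440 + 0.00000j   from Y*(Ω₁)=0.14335 + 0.00000j, Y(Ω₂)=-0.10046 + 0.00000j
  term(m=+1) = 0.09102 + 0.07650j   from Y*(Ω₁)=0.12784 - 0.29462j, Y(Ω₂)=-0.10569 + 0.35481j
  term(m=+2) = 0.00036 + 0.00205j   from Y*(Ω₁)=0.15410 + 0.16474j, Y(Ω₂)=0.00774 + 0.00506j
  term(m=+3) = -0.04283 + 0.07380j   from Y*(Ω₁)=0.20910 - 0.07459j, Y(Ω₂)=-0.29339 + 0.24827j
  term(m=+4) = -0.16946 + 0.06109j   from Y*(Ω₁)=-0.02906 + 0.43457j, Y(Ω₂)=0.16591 + 0.37885j
  term(m=+5) = -0.06744 - 0.02484j   from Y*(Ω₁)=-0.28116 - 0.14500j, Y(Ω₂)=0.22545 - 0.02793j
  term(m=+6) = -0.00400 - 0.00700j   from Y*(Ω₁)=0.09125 - 0.07459j, Y(Ω₂)=0.01132 - 0.06749j
Σ over m = -0.39909 - 0.00000j; ×(4π/13) → -0.38578 - 0.00000j. Real part: -0.385779

-0.385779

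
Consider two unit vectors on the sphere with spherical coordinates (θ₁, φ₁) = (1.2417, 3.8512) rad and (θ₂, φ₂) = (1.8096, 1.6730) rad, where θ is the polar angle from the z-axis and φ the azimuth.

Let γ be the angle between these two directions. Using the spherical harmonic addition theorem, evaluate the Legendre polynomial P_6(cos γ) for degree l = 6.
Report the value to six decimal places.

Expand P_6 via completeness: Σ_{m} conj(Y_{6,m}) at Ω₁ times Y_{6,m} at Ω₂ —
  [-6]  conj(Y_{6,-6})(Ω₁) = -0.15240 - 0.31171j ; Y_{6,-6}(Ω₂) = -0.33239 + 0.23391j ; Δ = 0.12357 + 0.06796j
  [-5]  conj(Y_{6,-5})(Ω₁) = 0.37704 + 0.16228j ; Y_{6,-5}(Ω₂) = 0.16764 + 0.29898j ; Δ = 0.01469 + 0.13993j
  [-4]  conj(Y_{6,-4})(Ω₁) = -0.04068 + 0.01272j ; Y_{6,-4}(Ω₂) = -0.11220 + 0.04861j ; Δ = 0.00395 - 0.00340j
  [-3]  conj(Y_{6,-3})(Ω₁) = -0.17487 + 0.28016j ; Y_{6,-3}(Ω₂) = 0.10172 + 0.32129j ; Δ = -0.10780 - 0.02769j
  [-2]  conj(Y_{6,-2})(Ω₁) = -0.02291 - 0.14996j ; Y_{6,-2}(Ω₂) = -0.02896 + 0.00600j ; Δ = 0.00156 + 0.00420j
  [-1]  conj(Y_{6,-1})(Ω₁) = -0.21282 - 0.18278j ; Y_{6,-1}(Ω₂) = 0.03308 + 0.32258j ; Δ = 0.05192 - 0.07470j
  [+0]  conj(Y_{6,0})(Ω₁) = 0.17761 + 0.00000j ; Y_{6,0}(Ω₂) = -0.00450 + 0.00000j ; Δ = -0.00080 + 0.00000j
  [+1]  conj(Y_{6,1})(Ω₁) = 0.21282 - 0.18278j ; Y_{6,1}(Ω₂) = -0.03308 + 0.32258j ; Δ = 0.05192 + 0.07470j
  [+2]  conj(Y_{6,2})(Ω₁) = -0.02291 + 0.14996j ; Y_{6,2}(Ω₂) = -0.02896 - 0.00600j ; Δ = 0.00156 - 0.00420j
  [+3]  conj(Y_{6,3})(Ω₁) = 0.17487 + 0.28016j ; Y_{6,3}(Ω₂) = -0.10172 + 0.32129j ; Δ = -0.10780 + 0.02769j
  [+4]  conj(Y_{6,4})(Ω₁) = -0.04068 - 0.01272j ; Y_{6,4}(Ω₂) = -0.11220 - 0.04861j ; Δ = 0.00395 + 0.00340j
  [+5]  conj(Y_{6,5})(Ω₁) = -0.37704 + 0.16228j ; Y_{6,5}(Ω₂) = -0.16764 + 0.29898j ; Δ = 0.01469 - 0.13993j
  [+6]  conj(Y_{6,6})(Ω₁) = -0.15240 + 0.31171j ; Y_{6,6}(Ω₂) = -0.33239 - 0.23391j ; Δ = 0.12357 - 0.06796j
Accumulated sum 0.17497 + 0.00000j; after 4π/(2l+1) scaling, 0.16914 + 0.00000j ⇒ P_6 = 0.169137

0.169137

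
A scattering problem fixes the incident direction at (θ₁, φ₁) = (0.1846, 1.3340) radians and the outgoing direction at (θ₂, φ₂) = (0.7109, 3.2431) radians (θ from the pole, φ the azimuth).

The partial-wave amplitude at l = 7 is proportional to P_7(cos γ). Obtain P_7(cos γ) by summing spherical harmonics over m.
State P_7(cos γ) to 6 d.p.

0.133542

Term-by-term m-sum for l=7 (normalisation 4π/15 = 0.837758):
  [-7]  conj(Y_{7,-7})(Ω₁) = -0.000003+0.000000i ; Y_{7,-7}(Ω₂) = -0.019090+0.016427i ; Δ = +0.000000-0.000000i
  [-6]  conj(Y_{7,-6})(Ω₁) = -0.000011+0.000070i ; Y_{7,-6}(Ω₂) = +0.089758-0.062606i ; Δ = +0.000003+0.000007i
  [-5]  conj(Y_{7,-5})(Ω₁) = +0.000819+0.000333i ; Y_{7,-5}(Ω₂) = -0.245235+0.136383i ; Δ = -0.000246+0.000030i
  [-4]  conj(Y_{7,-4})(Ω₁) = +0.004573-0.006356i ; Y_{7,-4}(Ω₂) = +0.413523-0.177781i ; Δ = +0.000761-0.003441i
  [-3]  conj(Y_{7,-3})(Ω₁) = -0.032459-0.037734i ; Y_{7,-3}(Ω₂) = -0.359289+0.112924i ; Δ = +0.015923+0.009892i
  [-2]  conj(Y_{7,-2})(Ω₁) = -0.194755+0.099811i ; Y_{7,-2}(Ω₂) = -0.050079+0.010309i ; Δ = +0.008724-0.007006i
  [-1]  conj(Y_{7,-1})(Ω₁) = +0.138421+0.573592i ; Y_{7,-1}(Ω₂) = +0.392689-0.039998i ; Δ = +0.077299+0.219706i
  [+0]  conj(Y_{7,0})(Ω₁) = +0.629653-0.000000i ; Y_{7,0}(Ω₂) = -0.072303+0.000000i ; Δ = -0.045526+0.000000i
  [+1]  conj(Y_{7,1})(Ω₁) = -0.138421+0.573592i ; Y_{7,1}(Ω₂) = -0.392689-0.039998i ; Δ = +0.077299-0.219706i
  [+2]  conj(Y_{7,2})(Ω₁) = -0.194755-0.099811i ; Y_{7,2}(Ω₂) = -0.050079-0.010309i ; Δ = +0.008724+0.007006i
  [+3]  conj(Y_{7,3})(Ω₁) = +0.032459-0.037734i ; Y_{7,3}(Ω₂) = +0.359289+0.112924i ; Δ = +0.015923-0.009892i
  [+4]  conj(Y_{7,4})(Ω₁) = +0.004573+0.006356i ; Y_{7,4}(Ω₂) = +0.413523+0.177781i ; Δ = +0.000761+0.003441i
  [+5]  conj(Y_{7,5})(Ω₁) = -0.000819+0.000333i ; Y_{7,5}(Ω₂) = +0.245235+0.136383i ; Δ = -0.000246-0.000030i
  [+6]  conj(Y_{7,6})(Ω₁) = -0.000011-0.000070i ; Y_{7,6}(Ω₂) = +0.089758+0.062606i ; Δ = +0.000003-0.000007i
  [+7]  conj(Y_{7,7})(Ω₁) = +0.000003+0.000000i ; Y_{7,7}(Ω₂) = +0.019090+0.016427i ; Δ = +0.000000+0.000000i
Total Σ_m = +0.159404+0.000000i. Multiply by 0.837758: +0.133542+0.000000i. P_7(cos γ) = 0.133542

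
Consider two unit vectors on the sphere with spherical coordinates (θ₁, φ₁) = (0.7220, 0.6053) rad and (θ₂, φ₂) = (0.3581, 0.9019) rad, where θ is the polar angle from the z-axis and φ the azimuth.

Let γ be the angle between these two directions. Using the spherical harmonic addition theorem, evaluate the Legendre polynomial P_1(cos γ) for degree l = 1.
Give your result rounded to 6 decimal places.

Term-by-term m-sum for l=1 (normalisation 4π/3 = 4.188790):
  m=-1: 0.18777 + 0.12992j × 0.07509 - 0.09500j = 0.02644 - 0.00808j  (running Σ = 0.02644 - 0.00808j)
  m=0: 0.36669 + 0.00000j × 0.45761 + 0.00000j = 0.16780 + 0.00000j  (running Σ = 0.19424 - 0.00808j)
  m=1: -0.18777 + 0.12992j × -0.07509 - 0.09500j = 0.02644 + 0.00808j  (running Σ = 0.22068 + 0.00000j)
Total Σ_m = 0.22068 + 0.00000j. Multiply by 4.188790: 0.92440 + 0.00000j. P_1(cos γ) = 0.924402

0.924402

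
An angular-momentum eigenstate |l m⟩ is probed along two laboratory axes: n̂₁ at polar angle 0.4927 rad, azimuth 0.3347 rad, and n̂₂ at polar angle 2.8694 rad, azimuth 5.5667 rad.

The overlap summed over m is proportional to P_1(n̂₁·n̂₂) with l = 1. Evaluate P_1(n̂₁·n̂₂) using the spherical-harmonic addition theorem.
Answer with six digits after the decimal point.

Summing Y*_{l m}(θ₁,φ₁)·Y_{l m}(θ₂,φ₂) over m ∈ [−1, 1]; prefactor 4π/(2·1+1) = 4.188790:
  m=-1: Y*=(0.154353, 0.053681)  Y=(0.070046, 0.061000)  product (0.007537, 0.013176)
  m=+0: Y*=(0.430488, -0.000000)  Y=(-0.470614, 0.000000)  product (-0.202593, 0.000000)
  m=+1: Y*=(-0.154353, 0.053681)  Y=(-0.070046, 0.061000)  product (0.007537, -0.013176)
Σ over m = (-0.187519, 0.000000); ×(4π/3) → (-0.785479, 0.000000). Real part: -0.785479

-0.785479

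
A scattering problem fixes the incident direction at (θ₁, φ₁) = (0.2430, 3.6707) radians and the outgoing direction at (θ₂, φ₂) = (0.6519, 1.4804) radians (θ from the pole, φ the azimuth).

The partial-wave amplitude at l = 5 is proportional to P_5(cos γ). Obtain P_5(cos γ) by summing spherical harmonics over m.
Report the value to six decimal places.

-0.343548

Addition theorem: P_5(cos γ) = (4π/11) Σ_m Y*_{lm}(Ω₁) Y_{lm}(Ω₂), m = −5…5:
  m=-5: +0.000329-0.000178i × +0.016662-0.034320i = -0.000001-0.000014i  (running Σ = -0.000001-0.000014i)
  m=-4: -0.002478+0.004082i × +0.147853+0.055920i = -0.000595+0.000465i  (running Σ = -0.000595+0.000451i)
  m=-3: +0.000596-0.036038i × -0.097001+0.348877i = +0.012515+0.003703i  (running Σ = +0.011920+0.004154i)
  m=-2: +0.085302+0.151580i × -0.436956-0.079871i = -0.025166-0.073047i  (running Σ = -0.013247-0.068893i)
  m=-1: -0.429051-0.250874i × +0.009453-0.104283i = -0.030218+0.042371i  (running Σ = -0.043464-0.026521i)
  m=0: +0.564053-0.000000i × -0.379036+0.000000i = -0.213797+0.000000i  (running Σ = -0.257261-0.026521i)
  m=1: +0.429051-0.250874i × -0.009453-0.104283i = -0.030218-0.042371i  (running Σ = -0.287479-0.068893i)
  m=2: +0.085302-0.151580i × -0.436956+0.079871i = -0.025166+0.073047i  (running Σ = -0.312645+0.004154i)
  m=3: -0.000596-0.036038i × +0.097001+0.348877i = +0.012515-0.003703i  (running Σ = -0.300130+0.000451i)
  m=4: -0.002478-0.004082i × +0.147853-0.055920i = -0.000595-0.000465i  (running Σ = -0.300725-0.000014i)
  m=5: -0.000329-0.000178i × -0.016662-0.034320i = -0.000001+0.000014i  (running Σ = -0.300725-0.000000i)
Accumulated sum -0.300725-0.000000i; after 4π/(2l+1) scaling, -0.343548-0.000000i ⇒ P_5 = -0.343548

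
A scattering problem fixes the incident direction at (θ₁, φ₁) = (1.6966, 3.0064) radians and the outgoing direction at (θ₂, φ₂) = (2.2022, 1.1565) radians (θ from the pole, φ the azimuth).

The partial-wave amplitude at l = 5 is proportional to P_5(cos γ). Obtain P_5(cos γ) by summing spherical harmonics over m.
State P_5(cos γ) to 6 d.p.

Addition theorem: P_5(cos γ) = (4π/11) Σ_m Y*_{lm}(Ω₁) Y_{lm}(Ω₂), m = −5…5:
  [-5]  conj(Y_{5,-5})(Ω₁) = -0.34799 + 0.27909j ; Y_{5,-5}(Ω₂) = 0.13953 + 0.07635j ; Δ = -0.06986 + 0.01237j
  [-4]  conj(Y_{5,-4})(Ω₁) = -0.15295 + 0.09184j ; Y_{5,-4}(Ω₂) = 0.03174 - 0.36644j ; Δ = 0.02880 + 0.05896j
  [-3]  conj(Y_{5,-3})(Ω₁) = 0.26642 - 0.11440j ; Y_{5,-3}(Ω₂) = -0.36791 + 0.12516j ; Δ = -0.08370 + 0.07543j
  [-2]  conj(Y_{5,-2})(Ω₁) = 0.19217 - 0.05326j ; Y_{5,-2}(Ω₂) = 0.01995 + 0.02175j ; Δ = 0.00499 + 0.00312j
  [-1]  conj(Y_{5,-1})(Ω₁) = -0.24709 + 0.03361j ; Y_{5,-1}(Ω₂) = -0.13826 + 0.31441j ; Δ = 0.02360 - 0.08234j
  [+0]  conj(Y_{5,0})(Ω₁) = -0.20417 + 0.00000j ; Y_{5,0}(Ω₂) = 0.12023 + 0.00000j ; Δ = -0.02455 + 0.00000j
  [+1]  conj(Y_{5,1})(Ω₁) = 0.24709 + 0.03361j ; Y_{5,1}(Ω₂) = 0.13826 + 0.31441j ; Δ = 0.02360 + 0.08234j
  [+2]  conj(Y_{5,2})(Ω₁) = 0.19217 + 0.05326j ; Y_{5,2}(Ω₂) = 0.01995 - 0.02175j ; Δ = 0.00499 - 0.00312j
  [+3]  conj(Y_{5,3})(Ω₁) = -0.26642 - 0.11440j ; Y_{5,3}(Ω₂) = 0.36791 + 0.12516j ; Δ = -0.08370 - 0.07543j
  [+4]  conj(Y_{5,4})(Ω₁) = -0.15295 - 0.09184j ; Y_{5,4}(Ω₂) = 0.03174 + 0.36644j ; Δ = 0.02880 - 0.05896j
  [+5]  conj(Y_{5,5})(Ω₁) = 0.34799 + 0.27909j ; Y_{5,5}(Ω₂) = -0.13953 + 0.07635j ; Δ = -0.06986 - 0.01237j
Accumulated sum -0.21690 - 0.00000j; after 4π/(2l+1) scaling, -0.24778 - 0.00000j ⇒ P_5 = -0.247784

-0.247784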